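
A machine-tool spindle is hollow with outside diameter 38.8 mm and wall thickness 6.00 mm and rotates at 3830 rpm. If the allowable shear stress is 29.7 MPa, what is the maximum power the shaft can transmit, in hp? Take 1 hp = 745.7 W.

142 hp

J = π(d_o⁴ − d_i⁴)/32 = π(0.0388⁴ − 0.0268⁴)/32 = 1.719×10^-7 m⁴.
T_max = τ_allow·J/r = 2.97×10^7 × 1.719×10^-7 / 0.0194 = 263.1 N·m.
ω = 2π·3830/60 = 401.1 rad/s, so P_max = T_max·ω = 1.055×10^5 W.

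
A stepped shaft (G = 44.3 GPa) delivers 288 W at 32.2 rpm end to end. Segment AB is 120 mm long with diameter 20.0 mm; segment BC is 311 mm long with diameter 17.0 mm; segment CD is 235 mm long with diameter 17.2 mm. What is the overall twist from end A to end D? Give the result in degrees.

8.05°

ω = 2π·32.2/60 = 3.372 rad/s, so T = P/ω = 288 / 3.372 = 85.41 N·m.
J_AB = π(0.0200)⁴/32 = 1.57×10^-8 m⁴; J_BC = π(0.0170)⁴/32 = 8.20×10^-9 m⁴; J_CD = π(0.0172)⁴/32 = 8.59×10^-9 m⁴.
θ = (T/G)·Σ L_i/J_i = (85.41/44.3×10⁹)·(0.120/1.57×10^-8 + 0.311/8.20×10^-9 + 0.235/8.59×10^-9) = 0.1406 rad.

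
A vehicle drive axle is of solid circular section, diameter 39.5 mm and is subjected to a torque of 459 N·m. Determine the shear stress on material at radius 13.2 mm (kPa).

J = πd⁴/32 = π(0.0395)⁴/32 = 2.390×10^-7 m⁴.
Shear stress varies linearly with radius: τ = T·r/J = 459.0 × 0.0132 / 2.390×10^-7 = 2.535×10^7 Pa.

25400 kPa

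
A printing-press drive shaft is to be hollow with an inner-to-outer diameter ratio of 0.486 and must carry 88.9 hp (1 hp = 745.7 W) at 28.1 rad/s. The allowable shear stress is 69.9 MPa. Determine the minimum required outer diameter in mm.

56.7 mm

ω = 28.1 rad/s, so T = P/ω = 88.9×745.7 / 28.10 = 2359 N·m.
For a hollow shaft with d_i/d_o = 0.486: τ_max = 16T/(π d_o³ (1−k⁴)), so d_o = [16T/(π τ_allow (1−k⁴))]^(1/3) = [16·2359/(π·6.99×10^7·0.9442)]^(1/3) = 0.05668 m.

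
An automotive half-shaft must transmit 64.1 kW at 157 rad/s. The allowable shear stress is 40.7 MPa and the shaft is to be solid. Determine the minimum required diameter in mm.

ω = 157 rad/s, so T = P/ω = 64.1×10³ / 157.0 = 408.3 N·m.
For a solid shaft τ_max = 16T/(πd³), so d = (16T/(π τ_allow))^(1/3) = (16·408.3/(π·4.07×10^7))^(1/3) = 0.03711 m.

37.1 mm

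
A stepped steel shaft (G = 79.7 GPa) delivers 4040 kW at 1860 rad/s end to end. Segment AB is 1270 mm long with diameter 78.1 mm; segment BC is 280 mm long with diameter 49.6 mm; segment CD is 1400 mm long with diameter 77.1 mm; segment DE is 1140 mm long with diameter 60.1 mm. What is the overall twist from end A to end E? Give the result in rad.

0.0576 rad

ω = 1860 rad/s, so T = P/ω = 4040×10³ / 1860 = 2172 N·m.
J_AB = π(0.0781)⁴/32 = 3.65×10^-6 m⁴; J_BC = π(0.0496)⁴/32 = 5.94×10^-7 m⁴; J_CD = π(0.0771)⁴/32 = 3.47×10^-6 m⁴; J_DE = π(0.0601)⁴/32 = 1.28×10^-6 m⁴.
θ = (T/G)·Σ L_i/J_i = (2172/79.7×10⁹)·(1.27/3.65×10^-6 + 0.280/5.94×10^-7 + 1.40/3.47×10^-6 + 1.14/1.28×10^-6) = 0.05757 rad.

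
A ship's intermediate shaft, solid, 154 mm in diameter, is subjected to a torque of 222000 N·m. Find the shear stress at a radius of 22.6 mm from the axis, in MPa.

90.9 MPa

J = πd⁴/32 = π(0.154)⁴/32 = 5.522×10^-5 m⁴.
Shear stress varies linearly with radius: τ = T·r/J = 222000 × 0.0226 / 5.522×10^-5 = 9.086×10^7 Pa.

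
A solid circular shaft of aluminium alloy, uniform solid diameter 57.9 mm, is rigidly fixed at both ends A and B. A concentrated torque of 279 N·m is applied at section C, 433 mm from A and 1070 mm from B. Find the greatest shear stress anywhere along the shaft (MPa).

With uniform GJ and both ends fixed, compatibility θ_AC = θ_CB gives T_A·a = T_B·b, together with T_A + T_B = T₀.
T_A = T₀·b/(a+b) = 279.0·1070/1503 = 198.6 N·m; T_B = 80.38 N·m.
τ in each portion: τ_AC = 5.21×10^6 Pa, τ_CB = 2.11×10^6 Pa; maximum is in AC.
τ_max = T_AC·r/J = 198.6·0.0290/1.10×10^-6 = 5.212×10^6 Pa.

5.21 MPa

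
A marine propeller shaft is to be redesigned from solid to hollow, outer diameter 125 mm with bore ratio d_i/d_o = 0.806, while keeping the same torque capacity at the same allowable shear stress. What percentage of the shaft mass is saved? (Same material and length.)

49.5 %

Equal τ_max and T ⇒ the solid shaft needs d_s³ = d_o³(1−k⁴), so d_s = 125·(1−0.806⁴)^(1/3) = 104.1 mm.
Area ratio A_h/A_s = d_o²(1−k²)/d_s² = (1−k²)/(1−k⁴)^(2/3) = 0.5049.
Mass saving = 1 − 0.5049 = 49.5 %.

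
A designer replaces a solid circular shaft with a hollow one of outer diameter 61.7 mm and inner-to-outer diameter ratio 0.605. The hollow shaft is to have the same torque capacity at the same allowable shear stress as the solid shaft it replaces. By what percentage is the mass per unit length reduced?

30.2 %

Equal τ_max and T ⇒ the solid shaft needs d_s³ = d_o³(1−k⁴), so d_s = 61.7·(1−0.605⁴)^(1/3) = 58.81 mm.
Area ratio A_h/A_s = d_o²(1−k²)/d_s² = (1−k²)/(1−k⁴)^(2/3) = 0.6978.
Mass saving = 1 − 0.6978 = 30.2 %.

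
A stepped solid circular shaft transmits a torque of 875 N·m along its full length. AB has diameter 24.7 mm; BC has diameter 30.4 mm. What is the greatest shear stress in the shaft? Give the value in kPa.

296000 kPa

Under the same torque, τ_max = 16T/(πd³) is largest where d is smallest — segment AB (d = 24.7 mm).
τ_max = 16·875.0/(π·(0.0247)³) = 2.957×10^8 Pa.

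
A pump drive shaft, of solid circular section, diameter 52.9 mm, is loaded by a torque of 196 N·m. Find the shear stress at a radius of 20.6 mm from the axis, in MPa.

J = πd⁴/32 = π(0.0529)⁴/32 = 7.688×10^-7 m⁴.
Shear stress varies linearly with radius: τ = T·r/J = 196.0 × 0.0206 / 7.688×10^-7 = 5.252×10^6 Pa.

5.25 MPa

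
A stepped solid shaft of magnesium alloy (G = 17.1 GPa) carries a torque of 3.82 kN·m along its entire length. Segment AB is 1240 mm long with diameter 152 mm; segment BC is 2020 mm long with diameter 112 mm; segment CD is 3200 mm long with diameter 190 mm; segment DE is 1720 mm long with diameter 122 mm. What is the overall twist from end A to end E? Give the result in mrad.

J_AB = π(0.152)⁴/32 = 5.24×10^-5 m⁴; J_BC = π(0.112)⁴/32 = 1.54×10^-5 m⁴; J_CD = π(0.190)⁴/32 = 1.28×10^-4 m⁴; J_DE = π(0.122)⁴/32 = 2.17×10^-5 m⁴.
θ = (T/G)·Σ L_i/J_i = (3820/17.1×10⁹)·(1.24/5.24×10^-5 + 2.02/1.54×10^-5 + 3.20/1.28×10^-4 + 1.72/2.17×10^-5) = 0.05775 rad.

57.8 mrad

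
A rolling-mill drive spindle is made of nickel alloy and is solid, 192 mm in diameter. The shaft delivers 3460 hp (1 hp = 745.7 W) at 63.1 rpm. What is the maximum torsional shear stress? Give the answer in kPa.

281000 kPa

ω = 2π·63.1/60 = 6.608 rad/s, so T = P/ω = 3460×745.7 / 6.608 = 390500 N·m.
J = πd⁴/32 = π(0.192)⁴/32 = 1.334×10^-4 m⁴.
τ_max = T·r/J = 390500 × 0.0960 / 1.334×10^-4 = 2.810×10^8 Pa.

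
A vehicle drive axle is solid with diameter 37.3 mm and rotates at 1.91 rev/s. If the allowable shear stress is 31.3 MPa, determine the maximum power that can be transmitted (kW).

J = πd⁴/32 = π(0.0373)⁴/32 = 1.900×10^-7 m⁴.
T_max = τ_allow·J/r = 3.13×10^7 × 1.900×10^-7 / 0.0186 = 318.9 N·m.
ω = 2π·1.91 = 12.00 rad/s, so P_max = T_max·ω = 3827 W.

3.83 kW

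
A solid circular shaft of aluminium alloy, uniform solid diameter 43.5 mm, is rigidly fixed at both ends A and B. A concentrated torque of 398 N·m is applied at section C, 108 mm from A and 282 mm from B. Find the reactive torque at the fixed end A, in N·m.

288 N·m

With uniform GJ and both ends fixed, compatibility θ_AC = θ_CB gives T_A·a = T_B·b, together with T_A + T_B = T₀.
T_A = T₀·b/(a+b) = 398.0·282/390.0 = 287.8 N·m; T_B = 110.2 N·m.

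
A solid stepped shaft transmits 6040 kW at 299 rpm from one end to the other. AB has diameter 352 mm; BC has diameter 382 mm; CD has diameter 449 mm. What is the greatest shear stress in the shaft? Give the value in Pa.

ω = 2π·299/60 = 31.31 rad/s, so T = P/ω = 6040×10³ / 31.31 = 192900 N·m.
Under the same torque, τ_max = 16T/(πd³) is largest where d is smallest — segment AB (d = 352 mm).
τ_max = 16·192900/(π·(0.352)³) = 2.253×10^7 Pa.

2.25e7 Pa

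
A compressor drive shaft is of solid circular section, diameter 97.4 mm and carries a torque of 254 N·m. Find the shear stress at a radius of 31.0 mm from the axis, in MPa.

0.891 MPa

J = πd⁴/32 = π(0.0974)⁴/32 = 8.836×10^-6 m⁴.
Shear stress varies linearly with radius: τ = T·r/J = 254.0 × 0.0310 / 8.836×10^-6 = 8.912×10^5 Pa.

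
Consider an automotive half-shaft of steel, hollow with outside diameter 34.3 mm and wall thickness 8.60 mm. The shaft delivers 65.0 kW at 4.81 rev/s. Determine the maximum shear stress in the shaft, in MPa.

ω = 2π·4.81 = 30.22 rad/s, so T = P/ω = 65.0×10³ / 30.22 = 2151 N·m.
J = π(d_o⁴ − d_i⁴)/32 = π(0.0343⁴ − 0.0171⁴)/32 = 1.275×10^-7 m⁴.
τ_max = T·r/J = 2151 × 0.0171 / 1.275×10^-7 = 2.893×10^8 Pa.

289 MPa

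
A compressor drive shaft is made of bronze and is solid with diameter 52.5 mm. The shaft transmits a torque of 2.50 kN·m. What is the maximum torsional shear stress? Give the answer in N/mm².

J = πd⁴/32 = π(0.0525)⁴/32 = 7.458×10^-7 m⁴.
τ_max = T·r/J = 2500 × 0.0262 / 7.458×10^-7 = 8.799×10^7 Pa.

88.0 N/mm²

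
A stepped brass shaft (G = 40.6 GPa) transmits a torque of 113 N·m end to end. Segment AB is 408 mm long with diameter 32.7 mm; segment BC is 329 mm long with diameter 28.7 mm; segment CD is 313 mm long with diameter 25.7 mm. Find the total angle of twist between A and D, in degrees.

2.53°

J_AB = π(0.0327)⁴/32 = 1.12×10^-7 m⁴; J_BC = π(0.0287)⁴/32 = 6.66×10^-8 m⁴; J_CD = π(0.0257)⁴/32 = 4.28×10^-8 m⁴.
θ = (T/G)·Σ L_i/J_i = (113.0/40.6×10⁹)·(0.408/1.12×10^-7 + 0.329/6.66×10^-8 + 0.313/4.28×10^-8) = 0.04420 rad.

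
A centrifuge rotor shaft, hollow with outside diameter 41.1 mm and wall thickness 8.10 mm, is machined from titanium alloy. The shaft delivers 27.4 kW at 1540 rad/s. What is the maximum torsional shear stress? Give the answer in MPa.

1.51 MPa

ω = 1540 rad/s, so T = P/ω = 27.4×10³ / 1540 = 17.79 N·m.
J = π(d_o⁴ − d_i⁴)/32 = π(0.0411⁴ − 0.0249⁴)/32 = 2.424×10^-7 m⁴.
τ_max = T·r/J = 17.79 × 0.0206 / 2.424×10^-7 = 1.508×10^6 Pa.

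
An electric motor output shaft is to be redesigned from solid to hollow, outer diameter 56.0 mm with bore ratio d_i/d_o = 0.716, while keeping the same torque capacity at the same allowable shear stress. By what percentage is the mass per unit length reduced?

Equal τ_max and T ⇒ the solid shaft needs d_s³ = d_o³(1−k⁴), so d_s = 56.0·(1−0.716⁴)^(1/3) = 50.59 mm.
Area ratio A_h/A_s = d_o²(1−k²)/d_s² = (1−k²)/(1−k⁴)^(2/3) = 0.5972.
Mass saving = 1 − 0.5972 = 40.3 %.

40.3 %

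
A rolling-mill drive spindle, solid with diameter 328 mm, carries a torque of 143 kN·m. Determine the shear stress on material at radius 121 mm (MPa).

J = πd⁴/32 = π(0.328)⁴/32 = 1.136×10^-3 m⁴.
Shear stress varies linearly with radius: τ = T·r/J = 143000 × 0.121 / 1.136×10^-3 = 1.523×10^7 Pa.

15.2 MPa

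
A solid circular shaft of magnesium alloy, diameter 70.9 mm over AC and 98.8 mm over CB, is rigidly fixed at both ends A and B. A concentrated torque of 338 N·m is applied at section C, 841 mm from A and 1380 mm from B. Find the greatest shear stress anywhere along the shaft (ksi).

0.212 ksi

Compatibility: T_A·a/J_AC = T_B·b/J_CB with T_A + T_B = T₀.
J_AC = 2.48×10^-6 m⁴, J_CB = 9.35×10^-6 m⁴, so T_A = T₀·(J_AC/a)/((J_AC/a)+(J_CB/b)) = 102.5 N·m, T_B = 235.5 N·m.
τ in each portion: τ_AC = 1.46×10^6 Pa, τ_CB = 1.24×10^6 Pa; maximum is in AC.
τ_max = T_AC·r/J = 102.5·0.0355/2.48×10^-6 = 1.465×10^6 Pa.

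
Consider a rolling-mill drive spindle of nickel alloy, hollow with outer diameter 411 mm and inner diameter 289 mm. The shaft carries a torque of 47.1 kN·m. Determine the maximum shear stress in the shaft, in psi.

663 psi

J = π(d_o⁴ − d_i⁴)/32 = π(0.411⁴ − 0.289⁴)/32 = 2.117×10^-3 m⁴.
τ_max = T·r/J = 47100 × 0.205 / 2.117×10^-3 = 4.573×10^6 Pa.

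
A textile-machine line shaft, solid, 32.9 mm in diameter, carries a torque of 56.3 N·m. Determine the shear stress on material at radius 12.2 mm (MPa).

J = πd⁴/32 = π(0.0329)⁴/32 = 1.150×10^-7 m⁴.
Shear stress varies linearly with radius: τ = T·r/J = 56.30 × 0.0122 / 1.150×10^-7 = 5.972×10^6 Pa.

5.97 MPa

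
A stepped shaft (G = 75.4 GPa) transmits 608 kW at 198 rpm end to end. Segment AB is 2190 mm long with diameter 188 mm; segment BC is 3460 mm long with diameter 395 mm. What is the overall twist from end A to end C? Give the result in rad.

ω = 2π·198/60 = 20.73 rad/s, so T = P/ω = 608×10³ / 20.73 = 29320 N·m.
J_AB = π(0.188)⁴/32 = 1.23×10^-4 m⁴; J_BC = π(0.395)⁴/32 = 2.39×10^-3 m⁴.
θ = (T/G)·Σ L_i/J_i = (29320/75.4×10⁹)·(2.19/1.23×10^-4 + 3.46/2.39×10^-3) = 7.508×10^-3 rad.

0.00751 rad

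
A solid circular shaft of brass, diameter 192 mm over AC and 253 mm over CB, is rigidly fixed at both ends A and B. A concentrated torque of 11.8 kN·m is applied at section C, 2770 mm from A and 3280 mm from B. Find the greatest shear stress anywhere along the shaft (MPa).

Compatibility: T_A·a/J_AC = T_B·b/J_CB with T_A + T_B = T₀.
J_AC = 1.33×10^-4 m⁴, J_CB = 4.02×10^-4 m⁴, so T_A = T₀·(J_AC/a)/((J_AC/a)+(J_CB/b)) = 3328 N·m, T_B = 8472 N·m.
τ in each portion: τ_AC = 2.39×10^6 Pa, τ_CB = 2.66×10^6 Pa; maximum is in CB.
τ_max = T_CB·r/J = 8472·0.127/4.02×10^-4 = 2.665×10^6 Pa.

2.66 MPa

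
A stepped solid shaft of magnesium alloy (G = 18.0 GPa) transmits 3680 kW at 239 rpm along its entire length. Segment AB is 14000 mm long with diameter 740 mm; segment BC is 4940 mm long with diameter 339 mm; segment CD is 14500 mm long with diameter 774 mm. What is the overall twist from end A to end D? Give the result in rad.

ω = 2π·239/60 = 25.03 rad/s, so T = P/ω = 3680×10³ / 25.03 = 147000 N·m.
J_AB = π(0.740)⁴/32 = 0.0294 m⁴; J_BC = π(0.339)⁴/32 = 1.30×10^-3 m⁴; J_CD = π(0.774)⁴/32 = 0.0352 m⁴.
θ = (T/G)·Σ L_i/J_i = (147000/18.0×10⁹)·(14.0/0.0294 + 4.94/1.30×10^-3 + 14.5/0.0352) = 0.03837 rad.

0.0384 rad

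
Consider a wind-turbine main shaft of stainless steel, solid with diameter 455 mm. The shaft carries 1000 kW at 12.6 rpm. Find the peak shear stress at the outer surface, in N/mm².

ω = 2π·12.6/60 = 1.319 rad/s, so T = P/ω = 1000×10³ / 1.319 = 757900 N·m.
J = πd⁴/32 = π(0.455)⁴/32 = 4.208×10^-3 m⁴.
τ_max = T·r/J = 757900 × 0.228 / 4.208×10^-3 = 4.098×10^7 Pa.

41.0 N/mm²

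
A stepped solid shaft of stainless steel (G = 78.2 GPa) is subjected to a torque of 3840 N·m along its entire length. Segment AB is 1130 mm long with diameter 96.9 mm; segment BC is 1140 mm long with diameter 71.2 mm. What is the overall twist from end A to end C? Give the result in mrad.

28.6 mrad

J_AB = π(0.0969)⁴/32 = 8.66×10^-6 m⁴; J_BC = π(0.0712)⁴/32 = 2.52×10^-6 m⁴.
θ = (T/G)·Σ L_i/J_i = (3840/78.2×10⁹)·(1.13/8.66×10^-6 + 1.14/2.52×10^-6) = 0.02860 rad.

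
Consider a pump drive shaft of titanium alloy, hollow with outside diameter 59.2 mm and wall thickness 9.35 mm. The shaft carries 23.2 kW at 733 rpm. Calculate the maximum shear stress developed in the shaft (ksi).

1.38 ksi

ω = 2π·733/60 = 76.76 rad/s, so T = P/ω = 23.2×10³ / 76.76 = 302.2 N·m.
J = π(d_o⁴ − d_i⁴)/32 = π(0.0592⁴ − 0.0405⁴)/32 = 9.417×10^-7 m⁴.
τ_max = T·r/J = 302.2 × 0.0296 / 9.417×10^-7 = 9.500×10^6 Pa.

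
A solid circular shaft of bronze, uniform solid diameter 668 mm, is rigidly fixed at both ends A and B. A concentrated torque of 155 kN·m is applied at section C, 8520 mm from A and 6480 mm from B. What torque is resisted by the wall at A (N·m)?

67000 N·m

With uniform GJ and both ends fixed, compatibility θ_AC = θ_CB gives T_A·a = T_B·b, together with T_A + T_B = T₀.
T_A = T₀·b/(a+b) = 155000·6480/15000 = 66960 N·m; T_B = 88040 N·m.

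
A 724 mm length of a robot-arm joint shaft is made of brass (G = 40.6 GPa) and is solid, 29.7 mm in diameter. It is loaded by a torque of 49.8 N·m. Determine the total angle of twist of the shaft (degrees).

0.666°

J = πd⁴/32 = π(0.0297)⁴/32 = 7.639×10^-8 m⁴.
θ = T·L/(G·J) = 49.80 × 0.724 / (40.6×10⁹ × 7.639×10^-8) = 0.01163 rad.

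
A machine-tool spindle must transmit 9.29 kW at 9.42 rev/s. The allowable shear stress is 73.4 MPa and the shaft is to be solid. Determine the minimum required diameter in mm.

22.2 mm

ω = 2π·9.42 = 59.19 rad/s, so T = P/ω = 9.29×10³ / 59.19 = 157.0 N·m.
For a solid shaft τ_max = 16T/(πd³), so d = (16T/(π τ_allow))^(1/3) = (16·157.0/(π·7.34×10^7))^(1/3) = 0.02217 m.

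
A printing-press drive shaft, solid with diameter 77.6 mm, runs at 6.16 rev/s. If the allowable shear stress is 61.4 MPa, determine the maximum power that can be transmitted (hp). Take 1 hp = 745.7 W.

J = πd⁴/32 = π(0.0776)⁴/32 = 3.560×10^-6 m⁴.
T_max = τ_allow·J/r = 6.14×10^7 × 3.560×10^-6 / 0.0388 = 5634 N·m.
ω = 2π·6.16 = 38.70 rad/s, so P_max = T_max·ω = 2.180×10^5 W.

292 hp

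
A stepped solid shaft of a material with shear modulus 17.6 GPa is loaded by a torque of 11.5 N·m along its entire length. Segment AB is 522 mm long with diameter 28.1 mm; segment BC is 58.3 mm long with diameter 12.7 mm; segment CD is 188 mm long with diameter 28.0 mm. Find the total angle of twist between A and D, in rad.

J_AB = π(0.0281)⁴/32 = 6.12×10^-8 m⁴; J_BC = π(0.0127)⁴/32 = 2.55×10^-9 m⁴; J_CD = π(0.0280)⁴/32 = 6.03×10^-8 m⁴.
θ = (T/G)·Σ L_i/J_i = (11.50/17.6×10⁹)·(0.522/6.12×10^-8 + 0.0583/2.55×10^-9 + 0.188/6.03×10^-8) = 0.02252 rad.

0.0225 rad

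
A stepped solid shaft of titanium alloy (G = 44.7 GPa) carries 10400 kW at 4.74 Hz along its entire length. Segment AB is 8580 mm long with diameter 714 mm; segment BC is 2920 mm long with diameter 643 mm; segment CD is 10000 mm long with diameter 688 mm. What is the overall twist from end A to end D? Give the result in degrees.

0.432°

ω = 2π·4.74 = 29.78 rad/s, so T = P/ω = 10400×10³ / 29.78 = 349200 N·m.
J_AB = π(0.714)⁴/32 = 0.0255 m⁴; J_BC = π(0.643)⁴/32 = 0.0168 m⁴; J_CD = π(0.688)⁴/32 = 0.0220 m⁴.
θ = (T/G)·Σ L_i/J_i = (349200/44.7×10⁹)·(8.58/0.0255 + 2.92/0.0168 + 10.0/0.0220) = 7.538×10^-3 rad.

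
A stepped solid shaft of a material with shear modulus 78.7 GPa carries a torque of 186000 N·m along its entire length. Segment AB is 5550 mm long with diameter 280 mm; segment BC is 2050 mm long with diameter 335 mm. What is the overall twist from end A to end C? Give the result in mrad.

J_AB = π(0.280)⁴/32 = 6.03×10^-4 m⁴; J_BC = π(0.335)⁴/32 = 1.24×10^-3 m⁴.
θ = (T/G)·Σ L_i/J_i = (186000/78.7×10⁹)·(5.55/6.03×10^-4 + 2.05/1.24×10^-3) = 0.02566 rad.

25.7 mrad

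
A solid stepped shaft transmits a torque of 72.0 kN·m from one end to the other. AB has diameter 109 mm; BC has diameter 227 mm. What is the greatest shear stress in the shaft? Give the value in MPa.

Under the same torque, τ_max = 16T/(πd³) is largest where d is smallest — segment AB (d = 109 mm).
τ_max = 16·72000/(π·(0.109)³) = 2.832×10^8 Pa.

283 MPa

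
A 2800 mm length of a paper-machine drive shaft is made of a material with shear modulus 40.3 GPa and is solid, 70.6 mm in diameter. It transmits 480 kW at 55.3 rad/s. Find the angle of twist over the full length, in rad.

ω = 55.3 rad/s, so T = P/ω = 480×10³ / 55.30 = 8680 N·m.
J = πd⁴/32 = π(0.0706)⁴/32 = 2.439×10^-6 m⁴.
θ = T·L/(G·J) = 8680 × 2.80 / (40.3×10⁹ × 2.439×10^-6) = 0.2473 rad.

0.247 rad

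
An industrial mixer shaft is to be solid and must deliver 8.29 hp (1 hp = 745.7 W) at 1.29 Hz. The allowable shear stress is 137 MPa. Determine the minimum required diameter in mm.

ω = 2π·1.29 = 8.105 rad/s, so T = P/ω = 8.29×745.7 / 8.105 = 762.7 N·m.
For a solid shaft τ_max = 16T/(πd³), so d = (16T/(π τ_allow))^(1/3) = (16·762.7/(π·1.37×10^8))^(1/3) = 0.03049 m.

30.5 mm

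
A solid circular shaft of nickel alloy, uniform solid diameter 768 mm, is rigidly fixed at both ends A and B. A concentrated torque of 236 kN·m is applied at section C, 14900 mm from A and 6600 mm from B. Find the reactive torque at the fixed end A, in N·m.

With uniform GJ and both ends fixed, compatibility θ_AC = θ_CB gives T_A·a = T_B·b, together with T_A + T_B = T₀.
T_A = T₀·b/(a+b) = 236000·6600/21500 = 72450 N·m; T_B = 163600 N·m.

72400 N·m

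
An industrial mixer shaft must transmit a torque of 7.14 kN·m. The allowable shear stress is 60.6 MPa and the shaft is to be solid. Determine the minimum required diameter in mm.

84.3 mm

For a solid shaft τ_max = 16T/(πd³), so d = (16T/(π τ_allow))^(1/3) = (16·7140/(π·6.06×10^7))^(1/3) = 0.08435 m.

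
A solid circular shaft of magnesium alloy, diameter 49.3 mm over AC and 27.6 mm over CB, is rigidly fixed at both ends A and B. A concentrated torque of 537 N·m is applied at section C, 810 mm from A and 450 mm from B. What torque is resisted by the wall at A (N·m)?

Compatibility: T_A·a/J_AC = T_B·b/J_CB with T_A + T_B = T₀.
J_AC = 5.80×10^-7 m⁴, J_CB = 5.70×10^-8 m⁴, so T_A = T₀·(J_AC/a)/((J_AC/a)+(J_CB/b)) = 456.3 N·m, T_B = 80.68 N·m.

456 N·m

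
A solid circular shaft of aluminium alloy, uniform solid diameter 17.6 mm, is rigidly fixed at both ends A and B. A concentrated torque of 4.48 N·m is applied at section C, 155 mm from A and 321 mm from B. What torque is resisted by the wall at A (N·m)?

With uniform GJ and both ends fixed, compatibility θ_AC = θ_CB gives T_A·a = T_B·b, together with T_A + T_B = T₀.
T_A = T₀·b/(a+b) = 4.480·321/476.0 = 3.021 N·m; T_B = 1.459 N·m.

3.02 N·m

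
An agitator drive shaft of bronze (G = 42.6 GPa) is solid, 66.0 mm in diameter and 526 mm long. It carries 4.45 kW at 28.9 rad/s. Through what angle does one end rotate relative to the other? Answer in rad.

0.00102 rad

ω = 28.9 rad/s, so T = P/ω = 4.45×10³ / 28.90 = 154.0 N·m.
J = πd⁴/32 = π(0.0660)⁴/32 = 1.863×10^-6 m⁴.
θ = T·L/(G·J) = 154.0 × 0.526 / (42.6×10⁹ × 1.863×10^-6) = 1.021×10^-3 rad.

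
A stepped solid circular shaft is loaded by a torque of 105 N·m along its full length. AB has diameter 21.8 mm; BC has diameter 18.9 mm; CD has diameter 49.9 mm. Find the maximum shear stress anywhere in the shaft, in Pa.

Under the same torque, τ_max = 16T/(πd³) is largest where d is smallest — segment BC (d = 18.9 mm).
τ_max = 16·105.0/(π·(0.0189)³) = 7.921×10^7 Pa.

7.92e7 Pa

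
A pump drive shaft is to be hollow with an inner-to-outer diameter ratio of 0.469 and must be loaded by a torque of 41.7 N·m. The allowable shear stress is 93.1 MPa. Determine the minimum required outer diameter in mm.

For a hollow shaft with d_i/d_o = 0.469: τ_max = 16T/(π d_o³ (1−k⁴)), so d_o = [16T/(π τ_allow (1−k⁴))]^(1/3) = [16·41.70/(π·9.31×10^7·0.9516)]^(1/3) = 0.01338 m.

13.4 mm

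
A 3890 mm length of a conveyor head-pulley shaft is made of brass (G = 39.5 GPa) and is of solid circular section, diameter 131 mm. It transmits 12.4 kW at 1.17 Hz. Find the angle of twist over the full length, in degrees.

ω = 2π·1.17 = 7.351 rad/s, so T = P/ω = 12.4×10³ / 7.351 = 1687 N·m.
J = πd⁴/32 = π(0.131)⁴/32 = 2.891×10^-5 m⁴.
θ = T·L/(G·J) = 1687 × 3.89 / (39.5×10⁹ × 2.891×10^-5) = 5.745×10^-3 rad.

0.329°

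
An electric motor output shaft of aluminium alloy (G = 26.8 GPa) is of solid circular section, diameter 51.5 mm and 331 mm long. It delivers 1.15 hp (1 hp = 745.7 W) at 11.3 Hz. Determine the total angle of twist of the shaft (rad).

2.16e-4 rad

ω = 2π·11.3 = 71.00 rad/s, so T = P/ω = 1.15×745.7 / 71.00 = 12.08 N·m.
J = πd⁴/32 = π(0.0515)⁴/32 = 6.906×10^-7 m⁴.
θ = T·L/(G·J) = 12.08 × 0.331 / (26.8×10⁹ × 6.906×10^-7) = 2.160×10^-4 rad.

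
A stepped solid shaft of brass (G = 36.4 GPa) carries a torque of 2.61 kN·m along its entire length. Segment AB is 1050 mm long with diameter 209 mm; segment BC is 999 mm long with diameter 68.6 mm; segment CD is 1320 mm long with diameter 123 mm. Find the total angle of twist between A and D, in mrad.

37.6 mrad

J_AB = π(0.209)⁴/32 = 1.87×10^-4 m⁴; J_BC = π(0.0686)⁴/32 = 2.17×10^-6 m⁴; J_CD = π(0.123)⁴/32 = 2.25×10^-5 m⁴.
θ = (T/G)·Σ L_i/J_i = (2610/36.4×10⁹)·(1.05/1.87×10^-4 + 0.999/2.17×10^-6 + 1.32/2.25×10^-5) = 0.03756 rad.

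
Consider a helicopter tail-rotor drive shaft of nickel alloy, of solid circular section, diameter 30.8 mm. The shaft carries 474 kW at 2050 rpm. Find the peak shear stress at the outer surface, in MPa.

385 MPa

ω = 2π·2050/60 = 214.7 rad/s, so T = P/ω = 474×10³ / 214.7 = 2208 N·m.
J = πd⁴/32 = π(0.0308)⁴/32 = 8.835×10^-8 m⁴.
τ_max = T·r/J = 2208 × 0.0154 / 8.835×10^-8 = 3.849×10^8 Pa.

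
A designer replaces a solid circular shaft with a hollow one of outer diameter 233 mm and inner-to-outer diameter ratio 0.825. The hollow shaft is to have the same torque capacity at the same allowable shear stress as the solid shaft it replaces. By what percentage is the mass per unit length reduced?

Equal τ_max and T ⇒ the solid shaft needs d_s³ = d_o³(1−k⁴), so d_s = 233·(1−0.825⁴)^(1/3) = 189.4 mm.
Area ratio A_h/A_s = d_o²(1−k²)/d_s² = (1−k²)/(1−k⁴)^(2/3) = 0.4836.
Mass saving = 1 − 0.4836 = 51.6 %.

51.6 %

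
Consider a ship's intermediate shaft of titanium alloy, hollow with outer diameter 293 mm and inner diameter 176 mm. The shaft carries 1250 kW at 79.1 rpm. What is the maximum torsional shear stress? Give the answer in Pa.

3.51e7 Pa

ω = 2π·79.1/60 = 8.283 rad/s, so T = P/ω = 1250×10³ / 8.283 = 150900 N·m.
J = π(d_o⁴ − d_i⁴)/32 = π(0.293⁴ − 0.176⁴)/32 = 6.294×10^-4 m⁴.
τ_max = T·r/J = 150900 × 0.146 / 6.294×10^-4 = 3.513×10^7 Pa.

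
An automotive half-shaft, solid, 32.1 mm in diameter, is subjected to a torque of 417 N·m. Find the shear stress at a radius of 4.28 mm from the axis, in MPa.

J = πd⁴/32 = π(0.0321)⁴/32 = 1.042×10^-7 m⁴.
Shear stress varies linearly with radius: τ = T·r/J = 417.0 × 0.00428 / 1.042×10^-7 = 1.712×10^7 Pa.

17.1 MPa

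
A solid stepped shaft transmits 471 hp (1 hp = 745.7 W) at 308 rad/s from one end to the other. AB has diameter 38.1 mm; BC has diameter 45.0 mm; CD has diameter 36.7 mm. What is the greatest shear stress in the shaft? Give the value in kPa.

ω = 308 rad/s, so T = P/ω = 471×745.7 / 308.0 = 1140 N·m.
Under the same torque, τ_max = 16T/(πd³) is largest where d is smallest — segment CD (d = 36.7 mm).
τ_max = 16·1140/(π·(0.0367)³) = 1.175×10^8 Pa.

117000 kPa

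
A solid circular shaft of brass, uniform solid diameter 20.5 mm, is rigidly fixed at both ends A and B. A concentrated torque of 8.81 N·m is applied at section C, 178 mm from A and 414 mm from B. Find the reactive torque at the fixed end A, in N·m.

6.16 N·m

With uniform GJ and both ends fixed, compatibility θ_AC = θ_CB gives T_A·a = T_B·b, together with T_A + T_B = T₀.
T_A = T₀·b/(a+b) = 8.810·414/592.0 = 6.161 N·m; T_B = 2.649 N·m.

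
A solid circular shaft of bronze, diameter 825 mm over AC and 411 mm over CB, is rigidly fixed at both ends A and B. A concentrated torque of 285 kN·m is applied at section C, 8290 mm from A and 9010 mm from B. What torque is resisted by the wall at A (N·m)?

270000 N·m

Compatibility: T_A·a/J_AC = T_B·b/J_CB with T_A + T_B = T₀.
J_AC = 0.0455 m⁴, J_CB = 2.80×10^-3 m⁴, so T_A = T₀·(J_AC/a)/((J_AC/a)+(J_CB/b)) = 269700 N·m, T_B = 15290 N·m.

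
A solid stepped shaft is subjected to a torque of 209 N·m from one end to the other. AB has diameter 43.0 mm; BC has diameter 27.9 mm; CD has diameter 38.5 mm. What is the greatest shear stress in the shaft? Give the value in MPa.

49.0 MPa

Under the same torque, τ_max = 16T/(πd³) is largest where d is smallest — segment BC (d = 27.9 mm).
τ_max = 16·209.0/(π·(0.0279)³) = 4.901×10^7 Pa.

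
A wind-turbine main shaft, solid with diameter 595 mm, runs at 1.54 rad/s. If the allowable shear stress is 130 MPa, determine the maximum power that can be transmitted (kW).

8280 kW

J = πd⁴/32 = π(0.595)⁴/32 = 0.01230 m⁴.
T_max = τ_allow·J/r = 1.30×10^8 × 0.01230 / 0.297 = 5.377e6 N·m.
ω = 1.54 rad/s, so P_max = T_max·ω = 8.280×10^6 W.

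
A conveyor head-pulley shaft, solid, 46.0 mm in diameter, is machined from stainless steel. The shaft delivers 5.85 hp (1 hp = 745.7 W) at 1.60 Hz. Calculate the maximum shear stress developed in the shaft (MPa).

22.7 MPa

ω = 2π·1.60 = 10.05 rad/s, so T = P/ω = 5.85×745.7 / 10.05 = 433.9 N·m.
J = πd⁴/32 = π(0.0460)⁴/32 = 4.396×10^-7 m⁴.
τ_max = T·r/J = 433.9 × 0.0230 / 4.396×10^-7 = 2.270×10^7 Pa.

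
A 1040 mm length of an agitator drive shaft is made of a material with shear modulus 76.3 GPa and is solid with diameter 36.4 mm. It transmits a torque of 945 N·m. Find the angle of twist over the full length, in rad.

J = πd⁴/32 = π(0.0364)⁴/32 = 1.723×10^-7 m⁴.
θ = T·L/(G·J) = 945.0 × 1.04 / (76.3×10⁹ × 1.723×10^-7) = 0.07474 rad.

0.0747 rad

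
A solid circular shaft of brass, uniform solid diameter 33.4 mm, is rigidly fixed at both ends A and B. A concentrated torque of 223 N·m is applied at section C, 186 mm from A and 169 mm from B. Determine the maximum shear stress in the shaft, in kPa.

16000 kPa

With uniform GJ and both ends fixed, compatibility θ_AC = θ_CB gives T_A·a = T_B·b, together with T_A + T_B = T₀.
T_A = T₀·b/(a+b) = 223.0·169/355.0 = 106.2 N·m; T_B = 116.8 N·m.
τ in each portion: τ_AC = 1.45×10^7 Pa, τ_CB = 1.60×10^7 Pa; maximum is in CB.
τ_max = T_CB·r/J = 116.8·0.0167/1.22×10^-7 = 1.597×10^7 Pa.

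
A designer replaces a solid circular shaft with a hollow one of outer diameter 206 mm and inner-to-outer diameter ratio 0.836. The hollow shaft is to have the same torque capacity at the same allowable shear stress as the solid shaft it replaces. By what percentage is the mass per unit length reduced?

52.9 %

Equal τ_max and T ⇒ the solid shaft needs d_s³ = d_o³(1−k⁴), so d_s = 206·(1−0.836⁴)^(1/3) = 164.8 mm.
Area ratio A_h/A_s = d_o²(1−k²)/d_s² = (1−k²)/(1−k⁴)^(2/3) = 0.4708.
Mass saving = 1 − 0.4708 = 52.9 %.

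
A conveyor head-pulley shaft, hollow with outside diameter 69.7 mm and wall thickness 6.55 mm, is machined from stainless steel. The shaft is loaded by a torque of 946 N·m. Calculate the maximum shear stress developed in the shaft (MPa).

25.2 MPa

J = π(d_o⁴ − d_i⁴)/32 = π(0.0697⁴ − 0.0566⁴)/32 = 1.309×10^-6 m⁴.
τ_max = T·r/J = 946.0 × 0.0348 / 1.309×10^-6 = 2.518×10^7 Pa.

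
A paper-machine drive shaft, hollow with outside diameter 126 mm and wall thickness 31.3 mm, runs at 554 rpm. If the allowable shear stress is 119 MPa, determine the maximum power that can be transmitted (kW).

J = π(d_o⁴ − d_i⁴)/32 = π(0.126⁴ − 0.0634⁴)/32 = 2.316×10^-5 m⁴.
T_max = τ_allow·J/r = 1.19×10^8 × 2.316×10^-5 / 0.0630 = 43740 N·m.
ω = 2π·554/60 = 58.01 rad/s, so P_max = T_max·ω = 2.538×10^6 W.

2540 kW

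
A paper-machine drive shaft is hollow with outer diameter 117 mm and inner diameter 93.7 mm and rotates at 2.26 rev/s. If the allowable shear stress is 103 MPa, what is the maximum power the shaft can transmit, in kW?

J = π(d_o⁴ − d_i⁴)/32 = π(0.117⁴ − 0.0937⁴)/32 = 1.083×10^-5 m⁴.
T_max = τ_allow·J/r = 1.03×10^8 × 1.083×10^-5 / 0.0585 = 19070 N·m.
ω = 2π·2.26 = 14.20 rad/s, so P_max = T_max·ω = 2.707×10^5 W.

271 kW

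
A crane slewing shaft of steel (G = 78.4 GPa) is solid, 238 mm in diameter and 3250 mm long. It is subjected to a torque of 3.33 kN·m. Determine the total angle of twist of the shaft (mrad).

0.438 mrad

J = πd⁴/32 = π(0.238)⁴/32 = 3.150×10^-4 m⁴.
θ = T·L/(G·J) = 3330 × 3.25 / (78.4×10⁹ × 3.150×10^-4) = 4.382×10^-4 rad.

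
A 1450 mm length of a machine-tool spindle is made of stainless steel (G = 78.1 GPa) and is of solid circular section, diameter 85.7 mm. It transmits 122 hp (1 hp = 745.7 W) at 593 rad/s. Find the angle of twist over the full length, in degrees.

0.0308°

ω = 593 rad/s, so T = P/ω = 122×745.7 / 593.0 = 153.4 N·m.
J = πd⁴/32 = π(0.0857)⁴/32 = 5.296×10^-6 m⁴.
θ = T·L/(G·J) = 153.4 × 1.45 / (78.1×10⁹ × 5.296×10^-6) = 5.379×10^-4 rad.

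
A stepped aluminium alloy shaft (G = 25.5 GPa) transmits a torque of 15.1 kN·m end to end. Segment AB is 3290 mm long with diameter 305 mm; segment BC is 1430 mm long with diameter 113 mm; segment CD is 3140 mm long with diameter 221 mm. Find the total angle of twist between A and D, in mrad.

63.1 mrad

J_AB = π(0.305)⁴/32 = 8.50×10^-4 m⁴; J_BC = π(0.113)⁴/32 = 1.60×10^-5 m⁴; J_CD = π(0.221)⁴/32 = 2.34×10^-4 m⁴.
θ = (T/G)·Σ L_i/J_i = (15100/25.5×10⁹)·(3.29/8.50×10^-4 + 1.43/1.60×10^-5 + 3.14/2.34×10^-4) = 0.06313 rad.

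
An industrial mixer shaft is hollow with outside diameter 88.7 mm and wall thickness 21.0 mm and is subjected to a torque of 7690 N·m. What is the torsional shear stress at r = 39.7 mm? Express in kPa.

J = π(d_o⁴ − d_i⁴)/32 = π(0.0887⁴ − 0.0467⁴)/32 = 5.610×10^-6 m⁴.
Shear stress varies linearly with radius: τ = T·r/J = 7690 × 0.0397 / 5.610×10^-6 = 5.442×10^7 Pa.

54400 kPa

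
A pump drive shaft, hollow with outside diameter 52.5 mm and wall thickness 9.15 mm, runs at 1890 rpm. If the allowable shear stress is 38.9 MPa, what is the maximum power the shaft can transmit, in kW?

179 kW

J = π(d_o⁴ − d_i⁴)/32 = π(0.0525⁴ − 0.0342⁴)/32 = 6.115×10^-7 m⁴.
T_max = τ_allow·J/r = 3.89×10^7 × 6.115×10^-7 / 0.0262 = 906.2 N·m.
ω = 2π·1890/60 = 197.9 rad/s, so P_max = T_max·ω = 1.794×10^5 W.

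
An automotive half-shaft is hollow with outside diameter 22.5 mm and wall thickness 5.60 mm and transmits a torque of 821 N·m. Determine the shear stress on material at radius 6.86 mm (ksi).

J = π(d_o⁴ − d_i⁴)/32 = π(0.0225⁴ − 0.0113⁴)/32 = 2.356×10^-8 m⁴.
Shear stress varies linearly with radius: τ = T·r/J = 821.0 × 0.00686 / 2.356×10^-8 = 2.390×10^8 Pa.

34.7 ksi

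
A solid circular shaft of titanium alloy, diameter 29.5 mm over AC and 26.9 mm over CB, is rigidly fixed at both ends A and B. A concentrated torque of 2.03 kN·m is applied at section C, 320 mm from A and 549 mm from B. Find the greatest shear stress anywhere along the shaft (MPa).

Compatibility: T_A·a/J_AC = T_B·b/J_CB with T_A + T_B = T₀.
J_AC = 7.44×10^-8 m⁴, J_CB = 5.14×10^-8 m⁴, so T_A = T₀·(J_AC/a)/((J_AC/a)+(J_CB/b)) = 1447 N·m, T_B = 583.1 N·m.
τ in each portion: τ_AC = 2.87×10^8 Pa, τ_CB = 1.53×10^8 Pa; maximum is in AC.
τ_max = T_AC·r/J = 1447·0.0147/7.44×10^-8 = 2.870×10^8 Pa.

287 MPa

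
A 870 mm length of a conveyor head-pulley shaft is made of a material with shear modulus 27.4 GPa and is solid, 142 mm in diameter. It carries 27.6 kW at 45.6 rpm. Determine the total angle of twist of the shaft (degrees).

ω = 2π·45.6/60 = 4.775 rad/s, so T = P/ω = 27.6×10³ / 4.775 = 5780 N·m.
J = πd⁴/32 = π(0.142)⁴/32 = 3.992×10^-5 m⁴.
θ = T·L/(G·J) = 5780 × 0.870 / (27.4×10⁹ × 3.992×10^-5) = 4.598×10^-3 rad.

0.263°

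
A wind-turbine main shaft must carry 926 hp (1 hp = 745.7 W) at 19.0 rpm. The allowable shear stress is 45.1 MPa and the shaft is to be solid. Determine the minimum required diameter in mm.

340 mm

ω = 2π·19.0/60 = 1.990 rad/s, so T = P/ω = 926×745.7 / 1.990 = 347100 N·m.
For a solid shaft τ_max = 16T/(πd³), so d = (16T/(π τ_allow))^(1/3) = (16·347100/(π·4.51×10^7))^(1/3) = 0.3397 m.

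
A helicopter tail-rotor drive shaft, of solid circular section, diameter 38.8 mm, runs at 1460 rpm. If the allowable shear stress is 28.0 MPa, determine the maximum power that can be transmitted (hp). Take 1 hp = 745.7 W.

65.8 hp

J = πd⁴/32 = π(0.0388)⁴/32 = 2.225×10^-7 m⁴.
T_max = τ_allow·J/r = 2.80×10^7 × 2.225×10^-7 / 0.0194 = 321.1 N·m.
ω = 2π·1460/60 = 152.9 rad/s, so P_max = T_max·ω = 4.910×10^4 W.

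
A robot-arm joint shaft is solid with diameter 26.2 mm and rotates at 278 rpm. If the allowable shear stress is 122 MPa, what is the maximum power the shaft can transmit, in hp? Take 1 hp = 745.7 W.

J = πd⁴/32 = π(0.0262)⁴/32 = 4.626×10^-8 m⁴.
T_max = τ_allow·J/r = 1.22×10^8 × 4.626×10^-8 / 0.0131 = 430.8 N·m.
ω = 2π·278/60 = 29.11 rad/s, so P_max = T_max·ω = 1.254×10^4 W.

16.8 hp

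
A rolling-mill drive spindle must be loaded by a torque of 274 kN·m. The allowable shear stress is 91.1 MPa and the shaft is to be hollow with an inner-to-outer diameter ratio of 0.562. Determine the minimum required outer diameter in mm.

257 mm

For a hollow shaft with d_i/d_o = 0.562: τ_max = 16T/(π d_o³ (1−k⁴)), so d_o = [16T/(π τ_allow (1−k⁴))]^(1/3) = [16·274000/(π·9.11×10^7·0.9002)]^(1/3) = 0.2572 m.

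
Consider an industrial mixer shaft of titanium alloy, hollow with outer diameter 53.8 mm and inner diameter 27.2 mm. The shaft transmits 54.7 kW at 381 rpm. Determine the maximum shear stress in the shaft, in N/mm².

48.0 N/mm²

ω = 2π·381/60 = 39.90 rad/s, so T = P/ω = 54.7×10³ / 39.90 = 1371 N·m.
J = π(d_o⁴ − d_i⁴)/32 = π(0.0538⁴ − 0.0272⁴)/32 = 7.687×10^-7 m⁴.
τ_max = T·r/J = 1371 × 0.0269 / 7.687×10^-7 = 4.797×10^7 Pa.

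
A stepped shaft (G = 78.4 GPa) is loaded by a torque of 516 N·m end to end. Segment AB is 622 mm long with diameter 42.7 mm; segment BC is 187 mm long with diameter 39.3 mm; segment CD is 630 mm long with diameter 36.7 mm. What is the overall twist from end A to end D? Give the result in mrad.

41.1 mrad

J_AB = π(0.0427)⁴/32 = 3.26×10^-7 m⁴; J_BC = π(0.0393)⁴/32 = 2.34×10^-7 m⁴; J_CD = π(0.0367)⁴/32 = 1.78×10^-7 m⁴.
θ = (T/G)·Σ L_i/J_i = (516.0/78.4×10⁹)·(0.622/3.26×10^-7 + 0.187/2.34×10^-7 + 0.630/1.78×10^-7) = 0.04108 rad.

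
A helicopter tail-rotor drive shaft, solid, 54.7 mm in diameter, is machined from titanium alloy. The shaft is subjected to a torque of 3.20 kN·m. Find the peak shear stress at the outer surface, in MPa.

99.6 MPa

J = πd⁴/32 = π(0.0547)⁴/32 = 8.789×10^-7 m⁴.
τ_max = T·r/J = 3200 × 0.0274 / 8.789×10^-7 = 9.958×10^7 Pa.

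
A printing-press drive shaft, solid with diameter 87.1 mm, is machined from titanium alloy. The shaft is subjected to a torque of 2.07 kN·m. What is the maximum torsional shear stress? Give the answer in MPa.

16.0 MPa

J = πd⁴/32 = π(0.0871)⁴/32 = 5.650×10^-6 m⁴.
τ_max = T·r/J = 2070 × 0.0435 / 5.650×10^-6 = 1.595×10^7 Pa.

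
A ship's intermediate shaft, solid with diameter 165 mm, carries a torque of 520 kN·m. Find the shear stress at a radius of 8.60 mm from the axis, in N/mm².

61.5 N/mm²

J = πd⁴/32 = π(0.165)⁴/32 = 7.277×10^-5 m⁴.
Shear stress varies linearly with radius: τ = T·r/J = 520000 × 0.00860 / 7.277×10^-5 = 6.146×10^7 Pa.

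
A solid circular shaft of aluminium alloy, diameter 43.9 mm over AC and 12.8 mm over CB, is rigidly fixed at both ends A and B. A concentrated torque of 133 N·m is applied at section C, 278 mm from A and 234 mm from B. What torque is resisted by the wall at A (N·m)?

Compatibility: T_A·a/J_AC = T_B·b/J_CB with T_A + T_B = T₀.
J_AC = 3.65×10^-7 m⁴, J_CB = 2.64×10^-9 m⁴, so T_A = T₀·(J_AC/a)/((J_AC/a)+(J_CB/b)) = 131.9 N·m, T_B = 1.132 N·m.

132 N·m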